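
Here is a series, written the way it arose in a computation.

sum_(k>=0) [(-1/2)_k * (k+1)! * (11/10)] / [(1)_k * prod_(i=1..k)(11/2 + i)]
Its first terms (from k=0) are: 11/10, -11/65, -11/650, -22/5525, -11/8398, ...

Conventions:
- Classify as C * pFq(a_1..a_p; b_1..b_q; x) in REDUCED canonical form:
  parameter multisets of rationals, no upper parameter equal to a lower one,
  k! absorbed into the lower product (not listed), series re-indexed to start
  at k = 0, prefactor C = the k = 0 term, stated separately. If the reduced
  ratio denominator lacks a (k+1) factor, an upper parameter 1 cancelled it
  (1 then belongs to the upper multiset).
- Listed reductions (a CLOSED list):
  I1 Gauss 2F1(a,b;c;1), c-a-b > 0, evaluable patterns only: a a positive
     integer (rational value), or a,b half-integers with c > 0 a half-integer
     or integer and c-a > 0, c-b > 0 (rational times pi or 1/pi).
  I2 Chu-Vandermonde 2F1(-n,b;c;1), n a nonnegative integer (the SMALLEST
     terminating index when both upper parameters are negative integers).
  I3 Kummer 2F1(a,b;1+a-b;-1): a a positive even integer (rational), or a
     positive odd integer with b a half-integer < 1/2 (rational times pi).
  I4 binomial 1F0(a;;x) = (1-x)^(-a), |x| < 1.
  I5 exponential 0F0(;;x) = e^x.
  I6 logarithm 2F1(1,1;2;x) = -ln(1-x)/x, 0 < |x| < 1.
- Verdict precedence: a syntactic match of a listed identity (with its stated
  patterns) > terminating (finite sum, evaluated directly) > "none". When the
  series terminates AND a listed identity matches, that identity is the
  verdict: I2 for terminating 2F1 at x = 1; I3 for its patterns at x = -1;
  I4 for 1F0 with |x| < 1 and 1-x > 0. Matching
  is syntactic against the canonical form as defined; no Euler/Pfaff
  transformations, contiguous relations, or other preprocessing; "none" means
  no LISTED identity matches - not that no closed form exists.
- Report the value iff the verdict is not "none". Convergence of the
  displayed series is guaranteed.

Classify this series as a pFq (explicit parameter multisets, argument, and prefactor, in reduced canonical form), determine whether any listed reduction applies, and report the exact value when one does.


The tell: t_0 being 11/10, the factorial ratio (C = 11/10, x = 1) (k+a-1)!/(a-1)! is a rising factorial (a)_k.
Step ratio: r(k) = 1 * (k-1/2) (k+2) / [(k+13/2) (k+1)] - rational; roots negated = parameters, x = 1, C = 11/10.

At argument 1: a 2F1 with upper {-1/2, 2}, lower {13/2}, scaled by C = 11/10. Verdict: this is Gauss (I1, integer-parameter pattern) (x = 1: the Gamma ratio telescopes since c-a-b = 5 > 0 and a = 2 in Z>0). Value: 363/400.


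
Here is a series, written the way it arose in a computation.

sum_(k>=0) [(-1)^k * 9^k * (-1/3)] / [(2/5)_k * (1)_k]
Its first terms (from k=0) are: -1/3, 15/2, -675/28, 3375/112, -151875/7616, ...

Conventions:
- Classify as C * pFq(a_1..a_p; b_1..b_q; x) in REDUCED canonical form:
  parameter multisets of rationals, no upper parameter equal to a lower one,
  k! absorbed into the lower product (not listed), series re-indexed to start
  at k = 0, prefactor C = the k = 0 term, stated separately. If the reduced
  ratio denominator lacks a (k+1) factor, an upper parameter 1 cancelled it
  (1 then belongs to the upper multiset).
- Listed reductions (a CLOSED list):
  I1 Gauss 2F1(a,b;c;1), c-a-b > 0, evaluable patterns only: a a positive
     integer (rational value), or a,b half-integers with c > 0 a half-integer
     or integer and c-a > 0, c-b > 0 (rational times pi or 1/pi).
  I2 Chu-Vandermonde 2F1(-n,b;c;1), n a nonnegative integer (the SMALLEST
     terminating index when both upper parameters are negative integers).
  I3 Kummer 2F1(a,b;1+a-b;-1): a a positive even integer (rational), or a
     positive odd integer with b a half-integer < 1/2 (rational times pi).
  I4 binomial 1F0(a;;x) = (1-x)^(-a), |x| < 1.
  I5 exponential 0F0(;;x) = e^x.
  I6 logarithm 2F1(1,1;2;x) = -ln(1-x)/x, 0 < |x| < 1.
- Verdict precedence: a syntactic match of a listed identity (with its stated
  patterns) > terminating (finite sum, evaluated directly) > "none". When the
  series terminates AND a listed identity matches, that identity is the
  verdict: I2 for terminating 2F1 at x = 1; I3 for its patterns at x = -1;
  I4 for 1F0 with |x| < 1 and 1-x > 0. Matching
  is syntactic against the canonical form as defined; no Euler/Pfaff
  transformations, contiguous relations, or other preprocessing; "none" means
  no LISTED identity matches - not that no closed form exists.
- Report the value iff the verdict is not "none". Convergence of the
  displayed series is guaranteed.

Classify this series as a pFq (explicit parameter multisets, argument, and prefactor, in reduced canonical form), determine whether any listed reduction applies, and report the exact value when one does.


This is -1/3 * 0F1(-; 2/5; -9) in reduced canonical form. Verdict: none. No listed pattern accepts 0F1(-; 2/5; -9).

Key step: with t_0 = -1/3, (1)_k (C = -1/3, x = -9) is k! itself.
Consecutive-term ratio: r(k) = (-9) * 1 / [(k+2/5) (k+1)] - poly over poly, x = (-9) from leading terms; C = -1/3 at k = 0.


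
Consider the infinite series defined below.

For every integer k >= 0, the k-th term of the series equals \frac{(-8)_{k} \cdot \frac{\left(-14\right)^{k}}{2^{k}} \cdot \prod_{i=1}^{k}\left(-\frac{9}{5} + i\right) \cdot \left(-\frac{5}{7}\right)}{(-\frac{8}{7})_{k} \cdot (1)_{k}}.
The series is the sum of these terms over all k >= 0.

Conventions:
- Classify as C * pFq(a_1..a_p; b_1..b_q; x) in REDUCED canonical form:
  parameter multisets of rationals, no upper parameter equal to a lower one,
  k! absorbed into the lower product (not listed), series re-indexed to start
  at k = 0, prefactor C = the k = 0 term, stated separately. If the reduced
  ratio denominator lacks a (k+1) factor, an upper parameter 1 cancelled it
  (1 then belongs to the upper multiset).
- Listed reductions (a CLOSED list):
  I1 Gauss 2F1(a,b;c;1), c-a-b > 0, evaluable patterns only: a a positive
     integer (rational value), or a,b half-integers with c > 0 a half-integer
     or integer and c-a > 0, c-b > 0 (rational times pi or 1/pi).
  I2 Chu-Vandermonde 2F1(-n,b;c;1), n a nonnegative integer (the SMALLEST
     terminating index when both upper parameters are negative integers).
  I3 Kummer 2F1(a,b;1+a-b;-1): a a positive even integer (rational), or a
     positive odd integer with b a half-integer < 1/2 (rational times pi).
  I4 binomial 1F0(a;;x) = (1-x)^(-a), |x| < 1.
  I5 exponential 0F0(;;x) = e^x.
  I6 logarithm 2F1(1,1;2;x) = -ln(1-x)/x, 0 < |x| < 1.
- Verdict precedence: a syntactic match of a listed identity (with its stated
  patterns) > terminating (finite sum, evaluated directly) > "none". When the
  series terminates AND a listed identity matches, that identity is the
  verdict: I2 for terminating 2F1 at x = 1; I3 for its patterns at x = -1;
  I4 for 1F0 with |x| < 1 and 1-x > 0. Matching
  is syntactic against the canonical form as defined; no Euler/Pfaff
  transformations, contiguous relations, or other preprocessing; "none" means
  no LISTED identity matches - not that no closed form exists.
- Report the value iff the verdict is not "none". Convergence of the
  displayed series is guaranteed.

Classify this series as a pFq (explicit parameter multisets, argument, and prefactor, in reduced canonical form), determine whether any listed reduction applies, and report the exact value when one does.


Classification (C = -\frac{5}{7}): 2F1 with upper {-8, -\frac{4}{5}}, lower {-\frac{8}{7}}, argument x = -7. Verdict: terminating - upper parameter -8 makes this a finite sum (last index 8), evaluated exactly. Value: \frac{5650081922862762832}{222985546875}.

Key observation: t_0 being -\frac{5}{7}, the running product (C = -5/7, x = -7) telescopes to a rising factorial.
Step ratio: r(k) = -7 * (k-8) (k-\frac{4}{5}) / [(k-\frac{8}{7}) (k+1)] - rational in k, leading ratio -7; with t_0 = -\frac{5}{7}, classification follows.


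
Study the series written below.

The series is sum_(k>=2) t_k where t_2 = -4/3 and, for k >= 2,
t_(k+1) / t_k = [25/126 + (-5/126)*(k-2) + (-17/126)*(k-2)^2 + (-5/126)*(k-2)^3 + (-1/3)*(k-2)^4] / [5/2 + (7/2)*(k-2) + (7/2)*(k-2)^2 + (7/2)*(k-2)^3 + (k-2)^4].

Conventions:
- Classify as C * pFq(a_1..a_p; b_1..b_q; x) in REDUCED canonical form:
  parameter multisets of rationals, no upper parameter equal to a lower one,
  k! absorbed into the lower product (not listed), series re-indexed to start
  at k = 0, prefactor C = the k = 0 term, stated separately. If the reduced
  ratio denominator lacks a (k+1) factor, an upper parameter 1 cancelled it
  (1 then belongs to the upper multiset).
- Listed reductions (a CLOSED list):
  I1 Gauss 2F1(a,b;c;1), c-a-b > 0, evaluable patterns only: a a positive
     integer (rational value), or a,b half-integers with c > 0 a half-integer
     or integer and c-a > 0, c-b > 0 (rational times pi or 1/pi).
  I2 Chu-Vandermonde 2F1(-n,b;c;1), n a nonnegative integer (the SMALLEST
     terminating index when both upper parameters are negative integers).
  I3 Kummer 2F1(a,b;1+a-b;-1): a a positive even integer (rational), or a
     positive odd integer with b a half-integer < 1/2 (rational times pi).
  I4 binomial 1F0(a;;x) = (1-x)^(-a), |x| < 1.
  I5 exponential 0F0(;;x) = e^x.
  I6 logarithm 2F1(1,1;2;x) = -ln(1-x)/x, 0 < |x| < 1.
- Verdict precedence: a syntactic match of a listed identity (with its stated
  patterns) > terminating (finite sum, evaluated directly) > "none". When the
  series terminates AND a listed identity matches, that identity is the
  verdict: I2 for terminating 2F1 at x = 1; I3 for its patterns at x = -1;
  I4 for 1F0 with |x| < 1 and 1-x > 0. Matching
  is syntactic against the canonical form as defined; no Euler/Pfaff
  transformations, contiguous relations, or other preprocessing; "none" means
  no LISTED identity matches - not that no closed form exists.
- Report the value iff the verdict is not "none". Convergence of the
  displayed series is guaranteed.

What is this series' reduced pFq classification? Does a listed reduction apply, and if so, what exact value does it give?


x = -1/3 here; the reduced form reads 2F1, upper {-5/7, 5/6}, lower {5/2}, C = -4/3. Verdict: none (x = -1/3): each listed identity misses the multisets {-5/7, 5/6} ; {5/2}.

Key step: with t_0 = -4/3, factor the ratio over Q (prefactor -4/3): negated roots = parameters.
Consecutive-term ratio: r(k) = (-1/3) * (k-5/7) (k+5/6) / [(k+5/2) (k+1)] - rational in k. x = (-1/3); t_0 = -4/3; negate the roots.


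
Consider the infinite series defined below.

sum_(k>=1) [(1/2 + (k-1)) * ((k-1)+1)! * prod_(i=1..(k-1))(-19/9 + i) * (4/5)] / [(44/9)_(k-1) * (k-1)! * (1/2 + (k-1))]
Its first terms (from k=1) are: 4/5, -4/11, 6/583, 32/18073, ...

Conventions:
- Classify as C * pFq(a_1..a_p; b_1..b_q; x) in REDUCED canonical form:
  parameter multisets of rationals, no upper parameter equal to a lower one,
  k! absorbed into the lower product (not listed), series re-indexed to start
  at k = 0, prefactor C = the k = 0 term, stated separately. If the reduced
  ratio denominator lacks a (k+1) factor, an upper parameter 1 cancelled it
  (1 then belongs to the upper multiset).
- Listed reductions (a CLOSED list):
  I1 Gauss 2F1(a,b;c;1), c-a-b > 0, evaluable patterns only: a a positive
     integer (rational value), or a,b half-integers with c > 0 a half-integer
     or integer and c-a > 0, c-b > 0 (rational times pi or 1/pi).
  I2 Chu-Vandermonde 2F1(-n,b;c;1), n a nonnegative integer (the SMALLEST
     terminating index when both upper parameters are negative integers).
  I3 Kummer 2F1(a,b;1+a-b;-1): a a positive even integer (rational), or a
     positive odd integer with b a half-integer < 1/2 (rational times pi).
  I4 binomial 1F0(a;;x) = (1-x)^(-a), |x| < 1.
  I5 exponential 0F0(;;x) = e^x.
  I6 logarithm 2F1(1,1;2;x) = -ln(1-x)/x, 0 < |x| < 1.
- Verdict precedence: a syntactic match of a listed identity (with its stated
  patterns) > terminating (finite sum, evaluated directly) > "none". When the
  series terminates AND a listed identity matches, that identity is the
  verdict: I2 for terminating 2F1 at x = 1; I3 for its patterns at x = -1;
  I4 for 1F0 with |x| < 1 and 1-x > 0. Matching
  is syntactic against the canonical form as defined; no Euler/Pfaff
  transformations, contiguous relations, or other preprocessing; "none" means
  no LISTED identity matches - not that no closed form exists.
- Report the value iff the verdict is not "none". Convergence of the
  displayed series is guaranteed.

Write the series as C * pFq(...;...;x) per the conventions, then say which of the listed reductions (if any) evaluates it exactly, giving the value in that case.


With C = 4/5: the canonical form is 2F1(-10/9, 2; 44/9; 1). Verdict: Gauss's theorem (I1) applies (x = 1: the Gamma ratio telescopes since c-a-b = 4 > 0 and a = 2 in Z>0). Exact value: 182/405.

The tell: from the first term 4/5: the running product (prefactor 4/5) telescopes to a rising factorial.
Term ratio: r(k) = 1 * (k-10/9) (k+2) / [(k+44/9) (k+1)] ; factor over Q: parameters, x = 1, and C = 4/5.


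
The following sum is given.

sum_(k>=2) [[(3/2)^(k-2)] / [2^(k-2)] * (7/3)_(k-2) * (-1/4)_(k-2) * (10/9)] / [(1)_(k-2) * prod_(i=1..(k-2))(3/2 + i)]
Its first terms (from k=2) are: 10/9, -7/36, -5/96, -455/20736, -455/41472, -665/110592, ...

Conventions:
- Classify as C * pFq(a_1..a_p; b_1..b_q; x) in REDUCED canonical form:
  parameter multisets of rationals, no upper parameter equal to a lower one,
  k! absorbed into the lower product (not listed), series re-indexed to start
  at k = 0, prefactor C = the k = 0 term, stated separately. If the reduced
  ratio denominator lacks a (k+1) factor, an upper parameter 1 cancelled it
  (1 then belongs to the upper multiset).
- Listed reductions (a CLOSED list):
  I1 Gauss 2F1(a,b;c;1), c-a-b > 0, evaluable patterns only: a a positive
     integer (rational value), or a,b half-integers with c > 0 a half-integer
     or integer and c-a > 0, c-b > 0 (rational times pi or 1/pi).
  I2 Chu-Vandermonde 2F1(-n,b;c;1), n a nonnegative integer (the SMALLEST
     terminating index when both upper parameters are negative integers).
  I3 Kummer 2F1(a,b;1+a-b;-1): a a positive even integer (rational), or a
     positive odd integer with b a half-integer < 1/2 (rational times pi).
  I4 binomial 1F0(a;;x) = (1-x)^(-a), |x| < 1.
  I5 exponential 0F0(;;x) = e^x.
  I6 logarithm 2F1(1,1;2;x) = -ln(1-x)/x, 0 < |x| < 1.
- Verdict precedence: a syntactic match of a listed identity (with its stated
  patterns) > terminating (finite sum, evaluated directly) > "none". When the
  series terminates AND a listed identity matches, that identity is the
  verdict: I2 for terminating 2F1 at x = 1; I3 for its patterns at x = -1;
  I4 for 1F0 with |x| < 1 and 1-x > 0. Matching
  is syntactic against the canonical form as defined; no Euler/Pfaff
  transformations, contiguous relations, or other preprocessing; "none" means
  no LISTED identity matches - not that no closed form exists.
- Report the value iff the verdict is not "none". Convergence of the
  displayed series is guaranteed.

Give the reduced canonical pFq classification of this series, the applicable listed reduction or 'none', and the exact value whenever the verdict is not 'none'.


Prefactor 10/9, argument 3/4: 2F1 with upper {-1/4, 7/3} over lower {5/2}. Verdict: none. Every listed pattern misses the 2F1 form at 3/4, upper {-1/4, 7/3}.

The tell: x = (3/4) and the two k-th powers (prefactor 10/9) combine into one argument.
Consecutive-term ratio: r(k) = (3/4) * (k-1/4) (k+7/3) / [(k+5/2) (k+1)] - rational in k, leading ratio (3/4); with t_0 = 10/9, classification follows.


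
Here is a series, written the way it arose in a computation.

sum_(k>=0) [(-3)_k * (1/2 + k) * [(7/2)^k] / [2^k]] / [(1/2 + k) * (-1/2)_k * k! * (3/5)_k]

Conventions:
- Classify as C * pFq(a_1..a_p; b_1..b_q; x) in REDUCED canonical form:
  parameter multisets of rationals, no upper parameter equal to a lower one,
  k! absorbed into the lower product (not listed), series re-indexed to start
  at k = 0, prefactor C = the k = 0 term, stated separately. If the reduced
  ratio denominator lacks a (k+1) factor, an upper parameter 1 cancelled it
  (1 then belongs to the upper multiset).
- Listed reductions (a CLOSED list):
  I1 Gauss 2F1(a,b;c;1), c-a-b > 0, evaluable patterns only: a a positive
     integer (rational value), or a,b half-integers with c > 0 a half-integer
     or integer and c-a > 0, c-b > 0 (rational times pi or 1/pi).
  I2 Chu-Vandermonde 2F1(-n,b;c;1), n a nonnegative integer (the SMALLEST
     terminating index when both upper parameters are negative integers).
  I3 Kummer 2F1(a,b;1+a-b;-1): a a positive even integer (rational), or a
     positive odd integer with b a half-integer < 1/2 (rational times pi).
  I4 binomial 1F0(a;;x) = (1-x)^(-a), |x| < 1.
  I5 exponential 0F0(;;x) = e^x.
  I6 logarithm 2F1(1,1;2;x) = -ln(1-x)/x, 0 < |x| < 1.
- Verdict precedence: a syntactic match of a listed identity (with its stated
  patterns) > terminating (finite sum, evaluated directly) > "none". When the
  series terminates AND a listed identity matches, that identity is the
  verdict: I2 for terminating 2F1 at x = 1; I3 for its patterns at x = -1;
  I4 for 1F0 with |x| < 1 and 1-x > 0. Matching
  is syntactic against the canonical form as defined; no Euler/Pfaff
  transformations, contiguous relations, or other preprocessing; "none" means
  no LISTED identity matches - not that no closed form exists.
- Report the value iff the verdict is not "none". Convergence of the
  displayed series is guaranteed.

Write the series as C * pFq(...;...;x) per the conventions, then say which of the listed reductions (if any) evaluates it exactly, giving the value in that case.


Key observation: t_0 = 1 here, and the two k-th powers (C = 1) combine into one argument.
Step ratio: r(k) = (7/4) * (k-3) / [(k-1/2) (k+3/5) (k+1)] ; factor over Q: parameters, x = (7/4), and C = 1.

Prefactor 1, argument 7/4: 1F2 with upper {-3} over lower {-1/2, 3/5}. Verdict: terminating - no listed pattern fits, but -3 in the upper list cuts the series at k = 3; direct evaluation. Value: -105247/7488.


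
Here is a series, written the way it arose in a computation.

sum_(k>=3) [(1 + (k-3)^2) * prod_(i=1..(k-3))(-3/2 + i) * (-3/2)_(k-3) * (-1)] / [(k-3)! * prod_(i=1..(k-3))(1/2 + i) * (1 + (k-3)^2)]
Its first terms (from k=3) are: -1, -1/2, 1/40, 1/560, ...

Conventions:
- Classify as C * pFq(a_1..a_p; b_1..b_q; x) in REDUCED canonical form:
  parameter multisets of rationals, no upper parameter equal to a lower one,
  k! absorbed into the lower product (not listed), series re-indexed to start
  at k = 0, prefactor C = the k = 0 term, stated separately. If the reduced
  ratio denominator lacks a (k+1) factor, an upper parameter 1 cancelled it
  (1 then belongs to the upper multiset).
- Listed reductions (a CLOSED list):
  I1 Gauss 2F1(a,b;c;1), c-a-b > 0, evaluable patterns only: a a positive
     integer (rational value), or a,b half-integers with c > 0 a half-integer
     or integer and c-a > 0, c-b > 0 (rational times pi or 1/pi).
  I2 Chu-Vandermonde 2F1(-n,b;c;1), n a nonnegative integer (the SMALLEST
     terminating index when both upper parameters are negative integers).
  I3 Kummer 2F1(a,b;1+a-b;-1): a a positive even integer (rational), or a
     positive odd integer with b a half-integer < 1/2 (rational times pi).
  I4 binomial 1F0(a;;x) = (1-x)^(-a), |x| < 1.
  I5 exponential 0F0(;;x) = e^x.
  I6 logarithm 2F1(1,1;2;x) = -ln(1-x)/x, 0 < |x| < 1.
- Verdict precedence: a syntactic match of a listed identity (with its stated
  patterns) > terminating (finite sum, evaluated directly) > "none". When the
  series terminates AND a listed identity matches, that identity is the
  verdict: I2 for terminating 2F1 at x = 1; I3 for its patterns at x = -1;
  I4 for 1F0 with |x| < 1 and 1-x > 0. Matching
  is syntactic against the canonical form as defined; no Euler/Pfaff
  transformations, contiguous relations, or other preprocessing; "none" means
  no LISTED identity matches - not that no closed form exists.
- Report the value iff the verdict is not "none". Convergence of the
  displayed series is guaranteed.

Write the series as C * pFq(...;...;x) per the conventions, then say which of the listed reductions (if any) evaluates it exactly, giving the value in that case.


The tell: from the first term -1: the running product (C = -1, x = 1) telescopes to a rising factorial.
Adjacent-term ratio: r(k) = 1 * (k-3/2) (k-1/2) / [(k+3/2) (k+1)] - rational in k, leading ratio 1; with t_0 = -1, classification follows.

Classification (C = -1): 2F1 with upper {-3/2, -1/2}, lower {3/2}, argument x = 1. Verdict: this is the half-integer Gauss pattern (I1) (x = 1; upper {-3/2, -1/2} half-integers, c = 3/2 in the evaluable pattern). Its exact value is (-15/32) * pi.


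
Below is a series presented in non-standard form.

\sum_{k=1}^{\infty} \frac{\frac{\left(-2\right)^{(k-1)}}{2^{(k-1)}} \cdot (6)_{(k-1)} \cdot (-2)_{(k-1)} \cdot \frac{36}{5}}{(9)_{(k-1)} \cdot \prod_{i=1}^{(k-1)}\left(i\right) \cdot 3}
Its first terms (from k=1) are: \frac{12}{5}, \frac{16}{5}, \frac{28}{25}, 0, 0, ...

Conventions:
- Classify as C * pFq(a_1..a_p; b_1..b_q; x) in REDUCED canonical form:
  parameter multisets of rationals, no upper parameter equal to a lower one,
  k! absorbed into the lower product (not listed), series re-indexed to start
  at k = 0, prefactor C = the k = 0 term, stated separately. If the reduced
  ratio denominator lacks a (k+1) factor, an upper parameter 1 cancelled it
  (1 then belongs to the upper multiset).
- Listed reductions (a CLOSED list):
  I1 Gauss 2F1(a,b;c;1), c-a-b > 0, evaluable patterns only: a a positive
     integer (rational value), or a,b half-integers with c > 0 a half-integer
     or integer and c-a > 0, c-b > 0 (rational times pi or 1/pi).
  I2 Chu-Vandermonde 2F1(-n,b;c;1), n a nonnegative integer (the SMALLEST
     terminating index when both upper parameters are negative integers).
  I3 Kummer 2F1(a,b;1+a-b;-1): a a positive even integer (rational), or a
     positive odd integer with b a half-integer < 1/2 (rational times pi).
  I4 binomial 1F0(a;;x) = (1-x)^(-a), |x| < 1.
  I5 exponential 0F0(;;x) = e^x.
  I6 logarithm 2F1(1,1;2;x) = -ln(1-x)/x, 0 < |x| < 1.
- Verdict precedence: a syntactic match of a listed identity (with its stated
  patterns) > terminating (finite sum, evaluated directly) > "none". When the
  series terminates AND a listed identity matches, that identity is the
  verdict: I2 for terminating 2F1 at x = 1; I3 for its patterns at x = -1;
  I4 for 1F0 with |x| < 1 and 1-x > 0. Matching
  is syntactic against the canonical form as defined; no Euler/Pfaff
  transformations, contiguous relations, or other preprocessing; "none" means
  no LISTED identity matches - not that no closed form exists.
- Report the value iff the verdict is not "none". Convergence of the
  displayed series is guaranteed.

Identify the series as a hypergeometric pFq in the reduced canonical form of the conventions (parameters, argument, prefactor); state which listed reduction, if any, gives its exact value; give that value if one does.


Canonical form: C = \frac{12}{5} times 2F1 with upper {-2, 6}, lower {9}, x = -1. Verdict at x = -1: Kummer (I3) matches (x = -1; c = 9 equals 1+a-b for upper {-2, 6}: listed pattern). Sum: \frac{168}{25}.

Key observation: t_0 being \frac{12}{5}, the constant factors (prefactor 12/5) combine into one prefactor.
Step ratio: r(k) = -1 * (k-2) (k+6) / [(k+9) (k+1)] - rational in k, leading ratio -1; with t_0 = \frac{12}{5}, classification follows.


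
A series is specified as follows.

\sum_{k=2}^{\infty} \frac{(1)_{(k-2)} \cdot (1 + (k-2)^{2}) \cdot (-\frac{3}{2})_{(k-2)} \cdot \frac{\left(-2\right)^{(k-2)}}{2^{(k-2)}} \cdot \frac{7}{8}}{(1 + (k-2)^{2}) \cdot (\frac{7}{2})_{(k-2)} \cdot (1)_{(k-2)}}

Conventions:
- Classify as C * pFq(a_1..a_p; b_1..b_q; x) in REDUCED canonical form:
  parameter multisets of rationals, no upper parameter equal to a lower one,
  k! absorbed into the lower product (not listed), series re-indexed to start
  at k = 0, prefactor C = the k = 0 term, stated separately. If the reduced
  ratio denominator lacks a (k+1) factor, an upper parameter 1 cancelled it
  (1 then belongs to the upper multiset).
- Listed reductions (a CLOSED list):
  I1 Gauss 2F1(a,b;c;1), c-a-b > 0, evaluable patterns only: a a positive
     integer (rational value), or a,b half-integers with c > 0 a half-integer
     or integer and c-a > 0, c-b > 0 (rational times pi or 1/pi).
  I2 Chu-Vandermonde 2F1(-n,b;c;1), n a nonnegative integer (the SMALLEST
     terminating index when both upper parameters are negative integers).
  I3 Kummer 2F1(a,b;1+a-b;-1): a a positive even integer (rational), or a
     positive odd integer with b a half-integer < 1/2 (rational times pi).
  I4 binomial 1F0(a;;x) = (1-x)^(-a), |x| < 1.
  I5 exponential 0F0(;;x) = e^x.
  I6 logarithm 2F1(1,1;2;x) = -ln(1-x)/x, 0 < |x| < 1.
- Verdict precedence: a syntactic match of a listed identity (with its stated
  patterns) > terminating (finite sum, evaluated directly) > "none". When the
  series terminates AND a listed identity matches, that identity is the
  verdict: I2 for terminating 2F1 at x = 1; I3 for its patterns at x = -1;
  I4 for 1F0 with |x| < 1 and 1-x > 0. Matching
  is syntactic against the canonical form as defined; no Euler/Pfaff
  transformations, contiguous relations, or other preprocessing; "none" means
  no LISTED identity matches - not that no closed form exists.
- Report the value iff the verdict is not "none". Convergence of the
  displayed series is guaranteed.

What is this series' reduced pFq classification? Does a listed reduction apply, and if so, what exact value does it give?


Reduced: x = -1, 2F1, upper = {-\frac{3}{2}, 1}, lower = {\frac{7}{2}}, C = \frac{7}{8}. Verdict: the Kummer evaluation I3 applies (x = -1; c = \frac{7}{2} equals 1+a-b for upper {-\frac{3}{2}, 1}: listed pattern). Sum: \frac{105}{256} \cdot \pi.

Key step: from the first term \frac{7}{8}: (1)_k (C = 7/8, x = -1) is k! itself.
Adjacent-term ratio: r(k) = -1 * (k-\frac{3}{2}) (k+1) / [(k+\frac{7}{2}) (k+1)] - rational in k. x = -1; t_0 = \frac{7}{8}; negate the roots.


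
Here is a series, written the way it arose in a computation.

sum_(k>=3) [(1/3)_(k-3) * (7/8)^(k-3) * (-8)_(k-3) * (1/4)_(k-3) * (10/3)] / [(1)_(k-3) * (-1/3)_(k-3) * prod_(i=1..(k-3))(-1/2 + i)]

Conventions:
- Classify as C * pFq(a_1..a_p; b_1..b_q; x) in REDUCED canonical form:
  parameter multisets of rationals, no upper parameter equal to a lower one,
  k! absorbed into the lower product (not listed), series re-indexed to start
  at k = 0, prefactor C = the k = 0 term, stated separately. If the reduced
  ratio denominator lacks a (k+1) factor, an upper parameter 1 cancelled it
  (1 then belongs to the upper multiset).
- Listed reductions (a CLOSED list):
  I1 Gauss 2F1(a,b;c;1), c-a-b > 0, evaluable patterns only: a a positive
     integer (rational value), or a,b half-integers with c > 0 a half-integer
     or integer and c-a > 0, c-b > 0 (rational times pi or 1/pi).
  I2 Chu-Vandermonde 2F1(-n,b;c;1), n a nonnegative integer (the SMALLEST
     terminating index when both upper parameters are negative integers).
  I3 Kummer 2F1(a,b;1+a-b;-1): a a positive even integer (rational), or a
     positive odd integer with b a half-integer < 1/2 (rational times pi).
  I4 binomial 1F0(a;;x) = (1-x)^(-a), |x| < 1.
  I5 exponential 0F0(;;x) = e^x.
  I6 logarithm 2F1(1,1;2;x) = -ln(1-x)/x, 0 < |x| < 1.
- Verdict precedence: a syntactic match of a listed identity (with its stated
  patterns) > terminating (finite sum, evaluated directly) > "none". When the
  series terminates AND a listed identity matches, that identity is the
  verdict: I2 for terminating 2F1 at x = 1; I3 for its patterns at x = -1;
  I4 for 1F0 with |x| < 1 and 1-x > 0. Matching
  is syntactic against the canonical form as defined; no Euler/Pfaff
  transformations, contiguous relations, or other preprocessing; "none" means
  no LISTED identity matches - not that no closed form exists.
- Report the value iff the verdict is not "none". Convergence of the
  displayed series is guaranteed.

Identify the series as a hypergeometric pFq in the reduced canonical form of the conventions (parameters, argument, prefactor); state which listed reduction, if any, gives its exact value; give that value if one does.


The series (x = 7/8) is 3F2: upper {-8, 1/4, 1/3}, lower {-1/3, 1/2}, prefactor 10/3. Verdict: terminating - no listed pattern fits, but -8 in the upper list cuts the series at k = 8; direct evaluation. Sum: 3390352034899/1169304846336.

First insight: from the first term 10/3: the lower running product (prefactor 10/3) is a rising factorial.
Term ratio: r(k) = (7/8) * (k-8) (k+1/4) (k+1/3) / [(k-1/3) (k+1/2) (k+1)] - rational in k, leading ratio (7/8); with t_0 = 10/3, classification follows.


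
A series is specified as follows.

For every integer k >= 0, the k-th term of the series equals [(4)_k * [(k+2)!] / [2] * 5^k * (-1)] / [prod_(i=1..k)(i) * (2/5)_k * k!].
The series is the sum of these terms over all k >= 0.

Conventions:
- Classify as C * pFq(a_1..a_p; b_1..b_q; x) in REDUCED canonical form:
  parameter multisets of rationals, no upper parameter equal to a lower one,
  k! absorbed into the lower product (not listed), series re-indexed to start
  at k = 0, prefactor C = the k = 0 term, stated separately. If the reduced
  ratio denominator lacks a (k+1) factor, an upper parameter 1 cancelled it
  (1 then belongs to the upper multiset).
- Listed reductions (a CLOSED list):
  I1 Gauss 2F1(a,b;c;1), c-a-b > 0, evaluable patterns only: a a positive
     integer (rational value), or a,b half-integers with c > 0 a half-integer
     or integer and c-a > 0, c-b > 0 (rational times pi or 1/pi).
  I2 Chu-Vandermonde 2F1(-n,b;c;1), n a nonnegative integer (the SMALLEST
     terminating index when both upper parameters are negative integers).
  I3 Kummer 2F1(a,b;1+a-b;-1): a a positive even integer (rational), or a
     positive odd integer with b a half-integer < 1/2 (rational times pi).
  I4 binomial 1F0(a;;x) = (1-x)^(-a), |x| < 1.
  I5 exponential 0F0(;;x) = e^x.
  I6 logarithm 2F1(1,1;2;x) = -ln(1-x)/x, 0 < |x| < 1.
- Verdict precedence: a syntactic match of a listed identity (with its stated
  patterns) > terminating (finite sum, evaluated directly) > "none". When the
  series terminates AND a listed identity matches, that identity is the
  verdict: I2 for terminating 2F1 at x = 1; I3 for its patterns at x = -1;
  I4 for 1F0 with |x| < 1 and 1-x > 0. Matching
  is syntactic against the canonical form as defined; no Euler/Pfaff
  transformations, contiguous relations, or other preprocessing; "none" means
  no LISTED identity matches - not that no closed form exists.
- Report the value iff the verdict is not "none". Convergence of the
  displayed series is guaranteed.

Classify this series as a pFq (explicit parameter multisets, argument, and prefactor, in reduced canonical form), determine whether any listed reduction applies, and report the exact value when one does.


x = 5 here; the reduced form reads 2F2, upper {3, 4}, lower {2/5, 1}, C = -1. Verdict: none here - no I1-I6 shape fits x = 5 with lower {2/5, 1}.

Key step: with t_0 = -1, the factorial ratio (prefactor -1) (k+a-1)!/(a-1)! is a rising factorial (a)_k.
Step ratio: r(k) = 5 * (k+3) (k+4) / [(k+2/5) (k+1) (k+1)] ; factor over Q: parameters, x = 5, and C = -1.


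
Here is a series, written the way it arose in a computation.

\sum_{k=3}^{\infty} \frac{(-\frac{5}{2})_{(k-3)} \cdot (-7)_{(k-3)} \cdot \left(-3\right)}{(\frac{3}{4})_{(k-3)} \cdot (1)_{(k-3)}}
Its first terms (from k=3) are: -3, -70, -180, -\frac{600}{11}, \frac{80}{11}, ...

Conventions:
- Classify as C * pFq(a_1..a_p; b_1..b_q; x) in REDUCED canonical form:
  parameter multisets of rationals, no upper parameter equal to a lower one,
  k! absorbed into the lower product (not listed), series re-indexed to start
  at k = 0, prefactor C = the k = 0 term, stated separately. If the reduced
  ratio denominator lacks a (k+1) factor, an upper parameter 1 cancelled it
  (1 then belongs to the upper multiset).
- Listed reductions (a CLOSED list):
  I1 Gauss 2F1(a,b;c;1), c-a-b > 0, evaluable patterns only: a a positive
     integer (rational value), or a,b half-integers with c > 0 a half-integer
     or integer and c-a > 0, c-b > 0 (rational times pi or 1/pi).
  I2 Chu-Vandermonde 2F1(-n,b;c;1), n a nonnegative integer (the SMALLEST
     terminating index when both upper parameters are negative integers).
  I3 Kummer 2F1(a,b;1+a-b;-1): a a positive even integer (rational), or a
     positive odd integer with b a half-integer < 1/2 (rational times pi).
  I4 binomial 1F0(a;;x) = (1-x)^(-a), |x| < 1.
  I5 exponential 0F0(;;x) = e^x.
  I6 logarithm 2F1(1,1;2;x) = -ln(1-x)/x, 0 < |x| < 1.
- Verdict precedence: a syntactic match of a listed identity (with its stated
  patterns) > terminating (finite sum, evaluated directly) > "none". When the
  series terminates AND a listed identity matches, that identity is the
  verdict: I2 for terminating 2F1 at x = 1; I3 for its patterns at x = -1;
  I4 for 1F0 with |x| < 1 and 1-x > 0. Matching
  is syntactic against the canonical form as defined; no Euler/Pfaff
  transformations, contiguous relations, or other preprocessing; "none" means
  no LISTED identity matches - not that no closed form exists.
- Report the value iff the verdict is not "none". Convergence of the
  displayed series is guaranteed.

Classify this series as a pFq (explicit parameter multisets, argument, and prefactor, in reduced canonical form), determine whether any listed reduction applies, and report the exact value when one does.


Classification (C = -3): 2F1 with upper {-7, -\frac{5}{2}}, lower {\frac{3}{4}}, argument x = 1. Verdict: this is Vandermonde's identity (I2) (terminating 2F1 at x = 1 with n = 7, b = -5/2, c = \frac{3}{4}). Exact value: -\frac{1185665}{3933}.

Key step: from the first term -3: (1)_k (C = -3, x = 1) is k! itself.
Adjacent-term ratio: r(k) = 1 * (k-7) (k-\frac{5}{2}) / [(k+\frac{3}{4}) (k+1)] - rational; roots negated = parameters, x = 1, C = -3.


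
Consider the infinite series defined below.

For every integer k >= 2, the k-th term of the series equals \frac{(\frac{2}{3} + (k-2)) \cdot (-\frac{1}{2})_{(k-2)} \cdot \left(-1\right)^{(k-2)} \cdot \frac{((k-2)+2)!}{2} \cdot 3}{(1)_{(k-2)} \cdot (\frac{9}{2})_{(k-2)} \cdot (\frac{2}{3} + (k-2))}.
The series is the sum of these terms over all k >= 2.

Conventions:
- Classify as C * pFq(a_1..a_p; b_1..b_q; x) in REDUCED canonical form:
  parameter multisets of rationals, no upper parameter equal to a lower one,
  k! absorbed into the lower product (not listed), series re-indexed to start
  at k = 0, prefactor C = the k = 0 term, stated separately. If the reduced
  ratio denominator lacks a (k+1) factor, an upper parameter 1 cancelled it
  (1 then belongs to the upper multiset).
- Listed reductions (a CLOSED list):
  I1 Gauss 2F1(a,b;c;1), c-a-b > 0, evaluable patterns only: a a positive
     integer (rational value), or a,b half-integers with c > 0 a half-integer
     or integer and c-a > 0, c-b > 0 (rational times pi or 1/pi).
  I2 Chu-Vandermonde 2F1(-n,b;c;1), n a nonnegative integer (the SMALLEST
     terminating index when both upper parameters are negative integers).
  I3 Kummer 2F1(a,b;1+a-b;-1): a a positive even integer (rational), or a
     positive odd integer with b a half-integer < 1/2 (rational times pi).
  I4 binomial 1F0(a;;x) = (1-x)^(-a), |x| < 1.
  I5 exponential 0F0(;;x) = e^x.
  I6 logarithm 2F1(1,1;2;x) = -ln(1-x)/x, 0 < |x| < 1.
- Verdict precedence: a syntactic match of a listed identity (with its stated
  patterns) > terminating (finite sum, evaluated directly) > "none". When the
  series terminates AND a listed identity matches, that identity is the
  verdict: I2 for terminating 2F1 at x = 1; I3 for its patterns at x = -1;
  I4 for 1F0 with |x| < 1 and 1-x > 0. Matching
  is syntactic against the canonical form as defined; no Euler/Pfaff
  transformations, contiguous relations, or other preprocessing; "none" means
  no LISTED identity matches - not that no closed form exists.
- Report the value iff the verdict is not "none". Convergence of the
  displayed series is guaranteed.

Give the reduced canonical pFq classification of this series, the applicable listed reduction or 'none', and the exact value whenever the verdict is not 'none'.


Prefactor 3, argument -1: 2F1 with upper {-\frac{1}{2}, 3} over lower {\frac{9}{2}}. Verdict (x = -1): Kummer (I3) applies (x = -1; c = \frac{9}{2} equals 1+a-b for upper {-\frac{1}{2}, 3}: listed pattern). Value: \frac{315}{256} \cdot \pi.

Key observation: with t_0 = 3, the factorial ratio (C = 3) (k+a-1)!/(a-1)! is a rising factorial (a)_k.
Consecutive-term ratio: r(k) = -1 * (k-\frac{1}{2}) (k+3) / [(k+\frac{9}{2}) (k+1)] - rational; roots negated = parameters, x = -1, C = 3.


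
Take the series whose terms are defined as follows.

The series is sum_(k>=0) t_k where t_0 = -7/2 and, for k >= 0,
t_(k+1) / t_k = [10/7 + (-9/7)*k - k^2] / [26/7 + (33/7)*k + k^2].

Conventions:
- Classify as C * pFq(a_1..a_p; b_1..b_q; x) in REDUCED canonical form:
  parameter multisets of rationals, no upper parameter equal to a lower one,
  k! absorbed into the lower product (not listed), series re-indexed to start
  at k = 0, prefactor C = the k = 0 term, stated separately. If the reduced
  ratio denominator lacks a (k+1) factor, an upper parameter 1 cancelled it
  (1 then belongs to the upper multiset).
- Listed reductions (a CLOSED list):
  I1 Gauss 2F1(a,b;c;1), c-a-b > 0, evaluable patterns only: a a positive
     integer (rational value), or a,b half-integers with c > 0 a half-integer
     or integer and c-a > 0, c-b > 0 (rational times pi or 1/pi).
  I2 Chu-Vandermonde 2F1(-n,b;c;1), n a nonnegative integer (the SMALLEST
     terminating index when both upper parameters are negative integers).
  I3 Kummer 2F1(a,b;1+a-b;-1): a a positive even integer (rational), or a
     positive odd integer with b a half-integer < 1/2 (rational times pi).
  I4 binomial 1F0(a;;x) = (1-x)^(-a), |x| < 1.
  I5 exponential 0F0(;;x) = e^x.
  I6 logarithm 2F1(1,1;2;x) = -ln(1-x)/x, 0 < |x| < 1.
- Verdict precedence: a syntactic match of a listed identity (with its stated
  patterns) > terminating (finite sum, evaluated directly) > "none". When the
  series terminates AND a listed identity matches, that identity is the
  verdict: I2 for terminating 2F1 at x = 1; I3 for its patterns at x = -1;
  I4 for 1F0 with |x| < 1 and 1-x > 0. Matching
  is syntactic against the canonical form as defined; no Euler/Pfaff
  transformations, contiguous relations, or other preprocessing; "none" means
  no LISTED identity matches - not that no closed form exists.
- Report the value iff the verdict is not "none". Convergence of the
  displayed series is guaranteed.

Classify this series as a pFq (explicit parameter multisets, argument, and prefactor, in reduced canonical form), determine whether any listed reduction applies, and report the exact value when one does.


Classification (C = -7/2): 2F1 with upper {-5/7, 2}, lower {26/7}, argument x = -1. Verdict: Kummer (I3) matches (x = -1; c = 26/7 equals 1+a-b for upper {-5/7, 2}: listed pattern). Hence: -19/4.

Key step: t_0 = -7/2 here, and roots of the ratio polynomials (C = -7/2) are the negated parameters.
Ratio: r(k) = (-1) * (k-5/7) (k+2) / [(k+26/7) (k+1)] - rational; roots negated = parameters, x = (-1), C = -7/2.


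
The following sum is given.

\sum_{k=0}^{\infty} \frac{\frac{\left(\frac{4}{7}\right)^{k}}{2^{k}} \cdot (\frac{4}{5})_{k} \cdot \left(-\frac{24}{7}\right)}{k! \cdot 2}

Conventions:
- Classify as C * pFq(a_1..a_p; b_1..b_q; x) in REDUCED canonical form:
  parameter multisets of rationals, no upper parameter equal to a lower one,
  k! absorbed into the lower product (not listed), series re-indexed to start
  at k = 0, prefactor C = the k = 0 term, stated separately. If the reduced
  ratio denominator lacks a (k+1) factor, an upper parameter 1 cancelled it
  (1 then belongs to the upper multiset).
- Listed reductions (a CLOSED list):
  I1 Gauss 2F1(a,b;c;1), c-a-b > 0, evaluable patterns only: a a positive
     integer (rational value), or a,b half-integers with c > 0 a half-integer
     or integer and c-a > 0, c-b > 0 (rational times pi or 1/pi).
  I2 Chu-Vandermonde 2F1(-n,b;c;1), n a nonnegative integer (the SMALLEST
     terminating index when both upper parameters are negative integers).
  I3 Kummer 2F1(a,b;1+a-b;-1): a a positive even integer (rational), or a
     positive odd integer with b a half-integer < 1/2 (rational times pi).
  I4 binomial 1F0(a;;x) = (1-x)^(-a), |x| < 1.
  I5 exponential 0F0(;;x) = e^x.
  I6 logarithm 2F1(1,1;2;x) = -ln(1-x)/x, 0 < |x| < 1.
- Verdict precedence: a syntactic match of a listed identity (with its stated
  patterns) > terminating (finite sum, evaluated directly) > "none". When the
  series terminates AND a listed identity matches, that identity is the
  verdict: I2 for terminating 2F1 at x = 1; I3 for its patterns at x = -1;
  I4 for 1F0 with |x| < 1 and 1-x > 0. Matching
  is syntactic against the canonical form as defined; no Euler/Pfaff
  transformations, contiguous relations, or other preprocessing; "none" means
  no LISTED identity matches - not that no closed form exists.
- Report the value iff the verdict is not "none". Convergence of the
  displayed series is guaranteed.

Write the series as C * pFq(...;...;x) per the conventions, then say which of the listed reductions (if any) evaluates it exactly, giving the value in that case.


Canonical form: C = -\frac{12}{7} times 1F0 with upper {\frac{4}{5}}, lower {-}, x = \frac{2}{7}. Verdict: binomial (I4) applies (the 1F0 binomial series: exponent -4/5, x = \frac{2}{7}). Sum: \left(-\frac{12}{7}\right) \cdot \left(\frac{5}{7}\right)^{-\frac{4}{5}}.

Key observation: t_0 being -\frac{12}{7}, the two k-th powers (prefactor -12/7) combine into one argument.
Term ratio: r(k) = \frac{2}{7} * (k+\frac{4}{5}) / [(k+1)] - rational in k. x = \frac{2}{7}; t_0 = -\frac{12}{7}; negate the roots.
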